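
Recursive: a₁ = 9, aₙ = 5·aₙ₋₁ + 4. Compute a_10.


Computing step by step:
a_1 = 9
a_2 = 49
a_3 = 249
a_4 = 1249
a_5 = 6249
a_6 = 31249
a_7 = 156249
a_8 = 781249
a_9 = 3906249
a_10 = 19531249


a_10 = 19531249


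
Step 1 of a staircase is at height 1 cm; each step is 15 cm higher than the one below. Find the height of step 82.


aₙ = a₁ + (n-1)d
= 1 + (82-1)×15
= 1 + 1215
= 1216

a_82 = 1216


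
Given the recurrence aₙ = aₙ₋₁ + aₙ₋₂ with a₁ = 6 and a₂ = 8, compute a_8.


Computing iteratively: 6, 8, 14, 22, 36, 58, 94, 152
a_8 = 152

a_8 = 152


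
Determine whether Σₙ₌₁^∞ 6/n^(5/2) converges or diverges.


p-series test: Σ c/n^p converges if p > 1, diverges if p ≤ 1 (constant c > 0 doesn't affect convergence).
p = 5/2
5/2 > 1 → CONVERGES

Converges (p = 5/2 > 1)


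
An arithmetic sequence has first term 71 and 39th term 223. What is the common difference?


d = (aₙ - a₁)/(n-1)
= (223 - 71)/(39-1)
= 152/38 = 4

d = 4


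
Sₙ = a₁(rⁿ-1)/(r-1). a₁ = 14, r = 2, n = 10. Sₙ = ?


Sₙ = 14×(2^10 - 1)/(2 - 1)
= 14×(1024 - 1)/1
= 14×1023/1
= 14322

S_10 = 14322


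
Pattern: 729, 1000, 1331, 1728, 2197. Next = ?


Pattern: perfect cubes: n³
Terms: 729, 1000, 1331, 1728, 2197
Next term = 2744

Next term = 2744


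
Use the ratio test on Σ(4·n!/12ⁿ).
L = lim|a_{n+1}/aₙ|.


aₙ = 4·n!/12^n
a_{n+1}/aₙ = (n+1)!/12^(n+1) × 12^n/n!  (constant 4 cancels)
= (n+1)/12
L = lim(n→∞) (n+1)/12 = ∞
L > 1 → series DIVERGES

Diverges (ratio test: L = ∞ > 1)


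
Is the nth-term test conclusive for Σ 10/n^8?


lim(n→∞) 10/n^8 = 0
lim aₙ = 0 → nth-term test is INCONCLUSIVE
(Need other tests; this is actually a convergent p-series with p=8 > 1)

Inconclusive (lim aₙ = 0; need another test)


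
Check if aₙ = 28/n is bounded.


a₁ = 28, a₂ = 28/2, a₃ = 28/3, ...
0 < aₙ ≤ 28 for all n ≥ 1
Lower bound: 0, Upper bound: 28
The sequence IS bounded

Bounded (0 < aₙ ≤ 28)


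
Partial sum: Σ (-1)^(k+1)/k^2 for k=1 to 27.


S = 1 - 1/4 + 1/9 - 1/16 + 1/25 - 1/36 + 1/49 - 1/64 ± ...
= 0.8231
(Full series converges to +π²/12 ≈ +0.8225)

S_27 = 0.8231


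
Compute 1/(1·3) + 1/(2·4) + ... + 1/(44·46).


1/(k(k+2)) = (1/2)·(1/k - 1/(k+2)) (partial fractions)
Telescoping: Σ = (1/2)·(1 + 1/2 - 1/45 - 1/46) = 1507/2070

Sum = 1507/2070


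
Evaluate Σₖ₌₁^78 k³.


n(n+1)/2 = 78×79/2 = 3081
Σk³ = 3081² = 9492561

Σk³ = 9492561


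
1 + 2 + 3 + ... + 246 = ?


n(n+1)/2 = 246×247/2 = 60762/2 = 30381

Σk = 30381


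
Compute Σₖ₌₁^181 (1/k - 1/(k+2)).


Telescoping with gap 2: two head and two tail terms survive.
= (1 + 1/2) - (1/182 + 1/183)
= 3/2 - 1/182 - 1/183 = 24797/16653

Sum = 24797/16653


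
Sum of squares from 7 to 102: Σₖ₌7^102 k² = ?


Σₖ₌7^102 k² = Σₖ₌₁^102 k² − Σₖ₌₁^6 k²
= 102·103·205/6 − 6·7·13/6
= 358955 − 91 = 358864

Σk² = 358864


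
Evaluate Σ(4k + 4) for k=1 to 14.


Σ(4k+4) = 4·Σk + 4·n
= 4·105 + 4·14
= 420 + 56 = 476

Σ = 476


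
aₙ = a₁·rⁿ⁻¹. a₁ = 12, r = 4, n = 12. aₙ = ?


aₙ = a₁·r^(n-1)
= 12×4^11
= 12×4194304
= 50331648

a_12 = 50331648


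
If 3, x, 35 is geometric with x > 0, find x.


GM = √(3×35) = √105 = 10.247

GM = 10.247


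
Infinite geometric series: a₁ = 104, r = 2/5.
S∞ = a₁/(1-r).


S∞ = a₁/(1-r) = 104/(1 - 2/5)
= 104/(3/5)
= 520/3

S∞ = 520/3


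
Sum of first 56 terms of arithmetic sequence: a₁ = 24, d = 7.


aₙ = 24 + (56-1)×7 = 409
Sₙ = n(a₁+aₙ)/2 = 56×(24+409)/2
= 56×433/2 = 12124

S_56 = 12124


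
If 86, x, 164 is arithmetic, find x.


AM = (86 + 164)/2 = 250/2 = 125

AM = 125


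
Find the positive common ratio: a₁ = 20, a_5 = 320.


r^(n-1) = aₙ/a₁
r^4 = 320/20 = 16
r = 16^(1/4)
= ±2; taking r > 0 gives r = 2

r = 2


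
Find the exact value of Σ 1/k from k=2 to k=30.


Σₖ₌2^30 1/k = 1/2 + 1/3 + 1/4 + ... + 1/30
= 6975593267347/2329089562800
≈ 2.995

Sum = 6975593267347/2329089562800 ≈ 2.995


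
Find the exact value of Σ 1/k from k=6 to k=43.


Σₖ₌6^43 1/k = 1/6 + 1/7 + 1/8 + ... + 1/43
= 252819946339770257/122332313750680800
≈ 2.0667

Sum = 252819946339770257/122332313750680800 ≈ 2.0667


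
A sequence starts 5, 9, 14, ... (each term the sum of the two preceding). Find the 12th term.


Computing iteratively: 5, 9, 14, 23, 37, 60, 97, 157, 254, 411, 665, 1076
a_12 = 1076

a_12 = 1076


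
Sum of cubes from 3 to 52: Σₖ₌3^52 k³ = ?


Σₖ₌3^52 k³ = [52·53/2]² − [2·3/2]²
= 1898884 − 9 = 1898875

Σk³ = 1898875


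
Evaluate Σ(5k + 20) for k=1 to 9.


Σ(5k+20) = 5·Σk + 20·n
= 5·45 + 20·9
= 225 + 180 = 405

Σ = 405


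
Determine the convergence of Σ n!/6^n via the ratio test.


aₙ = n!/6^n
a_{n+1}/aₙ = (n+1)!/6^(n+1) × 6^n/n!
= (n+1)/6
L = lim(n→∞) (n+1)/6 = ∞
L > 1 → series DIVERGES

Diverges (ratio test: L = ∞ > 1)


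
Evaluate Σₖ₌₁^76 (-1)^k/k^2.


S = -1 + 1/4 - 1/9 + 1/16 - 1/25 + 1/36 - 1/49 + 1/64 ± ...
= -0.8224
(Full series converges to -π²/12 ≈ -0.8225)

S_76 = -0.8224


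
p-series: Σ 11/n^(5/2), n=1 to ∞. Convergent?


p-series test: Σ c/n^p converges if p > 1, diverges if p ≤ 1 (constant c > 0 doesn't affect convergence).
p = 5/2
5/2 > 1 → CONVERGES

Converges (p = 5/2 > 1)


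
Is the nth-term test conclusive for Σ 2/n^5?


lim(n→∞) 2/n^5 = 0
lim aₙ = 0 → nth-term test is INCONCLUSIVE
(Need other tests; this is actually a convergent p-series with p=5 > 1)

Inconclusive (lim aₙ = 0; need another test)


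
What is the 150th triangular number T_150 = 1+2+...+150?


n(n+1)/2 = 150×151/2 = 22650/2 = 11325

Σk = 11325


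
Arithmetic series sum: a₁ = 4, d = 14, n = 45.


aₙ = 4 + (45-1)×14 = 620
Sₙ = n(a₁+aₙ)/2 = 45×(4+620)/2
= 45×624/2 = 14040

S_45 = 14040


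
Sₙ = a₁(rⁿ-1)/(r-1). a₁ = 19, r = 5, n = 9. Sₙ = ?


Sₙ = 19×(5^9 - 1)/(5 - 1)
= 19×(1953125 - 1)/4
= 19×1953124/4
= 9277339

S_9 = 9277339


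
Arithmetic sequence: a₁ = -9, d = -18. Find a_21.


aₙ = a₁ + (n-1)d
= -9 + (21-1)×-18
= -9 - 360
= -369

a_21 = -369


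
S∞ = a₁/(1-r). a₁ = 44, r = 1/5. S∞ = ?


S∞ = a₁/(1-r) = 44/(1 - 1/5)
= 44/(4/5)
= 55

S∞ = 55


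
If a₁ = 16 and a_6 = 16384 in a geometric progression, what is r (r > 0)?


r^(n-1) = aₙ/a₁
r^5 = 16384/16 = 1024
r = 1024^(1/5)
= 4

r = 4


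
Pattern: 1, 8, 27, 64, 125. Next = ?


Pattern: perfect cubes: n³
Terms: 1, 8, 27, 64, 125
Next term = 216

Next term = 216


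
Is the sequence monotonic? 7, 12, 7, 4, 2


Differences: 5, -5, -3, -2
Difference at position 1 is +5 (> 0) but position 2 is -5 (< 0) — sequence both rises and falls
→ NOT monotonic

Not monotonic


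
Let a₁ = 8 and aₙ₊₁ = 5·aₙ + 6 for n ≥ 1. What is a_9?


Computing step by step:
a_1 = 8
a_2 = 46
a_3 = 236
a_4 = 1186
a_5 = 5936
a_6 = 29686
a_7 = 148436
a_8 = 742186
a_9 = 3710936


a_9 = 3710936


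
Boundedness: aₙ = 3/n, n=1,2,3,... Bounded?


a₁ = 3, a₂ = 3/2, a₃ = 3/3, ...
0 < aₙ ≤ 3 for all n ≥ 1
Lower bound: 0, Upper bound: 3
The sequence IS bounded

Bounded (0 < aₙ ≤ 3)


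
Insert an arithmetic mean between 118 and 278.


AM = (118 + 278)/2 = 396/2 = 198

AM = 198


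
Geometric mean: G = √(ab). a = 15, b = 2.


GM = √(15×2) = √30 = 5.4772

GM = 5.4772


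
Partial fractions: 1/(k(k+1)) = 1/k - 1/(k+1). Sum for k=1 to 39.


1/(k(k+1)) = 1/k - 1/(k+1) (partial fractions)
Telescoping: Σ = 1 - 1/40 = 39/40

Sum = 39/40


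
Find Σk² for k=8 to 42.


Σₖ₌8^42 k² = Σₖ₌₁^42 k² − Σₖ₌₁^7 k²
= 42·43·85/6 − 7·8·15/6
= 25585 − 140 = 25445

Σk² = 25445


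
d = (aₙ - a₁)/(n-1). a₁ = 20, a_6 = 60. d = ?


d = (aₙ - a₁)/(n-1)
= (60 - 20)/(6-1)
= 40/5 = 8

d = 8


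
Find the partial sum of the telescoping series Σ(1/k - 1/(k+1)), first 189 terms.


Telescoping: adjacent terms cancel.
= 1/1 - 1/190
= 1 - 1/190 = 189/190

Sum = 189/190


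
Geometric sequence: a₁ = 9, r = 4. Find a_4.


aₙ = a₁·r^(n-1)
= 9×4^3
= 9×64
= 576

a_4 = 576


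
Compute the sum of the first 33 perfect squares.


n = 33
n(n+1)(2n+1)/6 = 33×34×67/6
= 75174/6 = 12529

Σk² = 12529


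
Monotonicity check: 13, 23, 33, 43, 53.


Differences: 10, 10, 10, 10
All differences > 0 → strictly INCREASING

Monotonically increasing


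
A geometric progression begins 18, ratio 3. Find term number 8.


aₙ = a₁·r^(n-1)
= 18×3^7
= 18×2187
= 39366

a_8 = 39366


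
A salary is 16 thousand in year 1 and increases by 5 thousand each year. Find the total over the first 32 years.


aₙ = 16 + (32-1)×5 = 171
Sₙ = n(a₁+aₙ)/2 = 32×(16+171)/2
= 32×187/2 = 2992

S_32 = 2992


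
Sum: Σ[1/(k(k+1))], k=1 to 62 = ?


1/(k(k+1)) = 1/k - 1/(k+1) (partial fractions)
Telescoping: Σ = 1 - 1/63 = 62/63

Sum = 62/63


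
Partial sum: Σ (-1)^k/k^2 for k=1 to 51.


S = -1 + 1/4 - 1/9 + 1/16 - 1/25 + 1/36 - 1/49 + 1/64 ± ...
= -0.8227
(Full series converges to -π²/12 ≈ -0.8225)

S_51 = -0.8227


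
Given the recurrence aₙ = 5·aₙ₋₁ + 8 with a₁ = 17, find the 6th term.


Computing step by step:
a_1 = 17
a_2 = 93
a_3 = 473
a_4 = 2373
a_5 = 11873
a_6 = 59373


a_6 = 59373


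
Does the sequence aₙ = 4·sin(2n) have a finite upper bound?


For all n, -1 ≤ sin(2n) ≤ 1, so -4 ≤ 4·sin(2n) ≤ 4
Lower bound: -4, Upper bound: 4
The sequence IS bounded

Bounded (-4 ≤ aₙ ≤ 4)


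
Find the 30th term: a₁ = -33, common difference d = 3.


aₙ = a₁ + (n-1)d
= -33 + (30-1)×3
= -33 + 87
= 54

a_30 = 54


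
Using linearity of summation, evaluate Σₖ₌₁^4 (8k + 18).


Σ(8k+18) = 8·Σk + 18·n
= 8·10 + 18·4
= 80 + 72 = 152

Σ = 152


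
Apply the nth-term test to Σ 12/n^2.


lim(n→∞) 12/n^2 = 0
lim aₙ = 0 → nth-term test is INCONCLUSIVE
(Need other tests; this is actually a convergent p-series with p=2 > 1)

Inconclusive (lim aₙ = 0; need another test)


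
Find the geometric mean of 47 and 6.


GM = √(47×6) = √282 = 16.7929

GM = 16.7929


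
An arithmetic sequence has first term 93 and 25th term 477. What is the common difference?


d = (aₙ - a₁)/(n-1)
= (477 - 93)/(25-1)
= 384/24 = 16

d = 16


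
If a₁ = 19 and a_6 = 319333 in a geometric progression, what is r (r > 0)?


r^(n-1) = aₙ/a₁
r^5 = 319333/19 = 16807
r = 16807^(1/5)
= 7

r = 7


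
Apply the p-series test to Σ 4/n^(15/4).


p-series test: Σ c/n^p converges if p > 1, diverges if p ≤ 1 (constant c > 0 doesn't affect convergence).
p = 15/4
15/4 > 1 → CONVERGES

Converges (p = 15/4 > 1)


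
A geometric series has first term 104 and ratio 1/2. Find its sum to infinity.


S∞ = a₁/(1-r) = 104/(1 - 1/2)
= 104/(1/2)
= 208

S∞ = 208


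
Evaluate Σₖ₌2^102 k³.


Σₖ₌2^102 k³ = [102·103/2]² − [1·2/2]²
= 27594009 − 1 = 27594008

Σk³ = 27594008


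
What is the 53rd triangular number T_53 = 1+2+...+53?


n(n+1)/2 = 53×54/2 = 2862/2 = 1431

Σk = 1431


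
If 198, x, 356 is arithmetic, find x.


AM = (198 + 356)/2 = 554/2 = 277

AM = 277


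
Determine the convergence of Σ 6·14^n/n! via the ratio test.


aₙ = 6·14^n/n!
a_{n+1}/aₙ = 14^(n+1)/(n+1)! × n!/14^n  (constant 6 cancels)
= 14/(n+1)
L = lim(n→∞) 14/(n+1) = 0
L < 1 → series CONVERGES

Converges (ratio test: L = 0 < 1)


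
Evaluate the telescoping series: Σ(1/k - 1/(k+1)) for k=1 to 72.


Telescoping: adjacent terms cancel.
= 1/1 - 1/73
= 1 - 1/73 = 72/73

Sum = 72/73


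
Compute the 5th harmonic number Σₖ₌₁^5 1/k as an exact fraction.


H_5 = 1/1 + 1/2 + 1/3 + 1/4 + 1/5
= 137/60
≈ 2.2833

H_5 = 137/60 ≈ 2.2833


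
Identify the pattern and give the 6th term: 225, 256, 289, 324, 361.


Pattern: perfect squares: n²
Terms: 225, 256, 289, 324, 361
Next term = 400

Next term = 400


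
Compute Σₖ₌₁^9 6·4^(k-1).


Sₙ = 6×(4^9 - 1)/(4 - 1)
= 6×(262144 - 1)/3
= 6×262143/3
= 524286

S_9 = 524286


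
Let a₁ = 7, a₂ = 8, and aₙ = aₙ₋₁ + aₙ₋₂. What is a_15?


Computing iteratively: 7, 8, 15, 23, 38, 61, 99, 160, 259, 419, 678, 1097, ...
a_15 = 4647

a_15 = 4647


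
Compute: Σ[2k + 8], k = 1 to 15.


Σ(2k+8) = 2·Σk + 8·n
= 2·120 + 8·15
= 240 + 120 = 360

Σ = 360


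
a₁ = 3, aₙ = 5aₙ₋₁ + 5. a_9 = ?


Computing step by step:
a_1 = 3
a_2 = 20
a_3 = 105
a_4 = 530
a_5 = 2655
a_6 = 13280
a_7 = 66405
a_8 = 332030
a_9 = 1660155


a_9 = 1660155


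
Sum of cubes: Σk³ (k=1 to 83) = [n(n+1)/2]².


n(n+1)/2 = 83×84/2 = 3486
Σk³ = 3486² = 12152196

Σk³ = 12152196


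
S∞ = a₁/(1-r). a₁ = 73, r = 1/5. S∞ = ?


S∞ = a₁/(1-r) = 73/(1 - 1/5)
= 73/(4/5)
= 365/4

S∞ = 365/4


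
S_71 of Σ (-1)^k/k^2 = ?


S = -1 + 1/4 - 1/9 + 1/16 - 1/25 + 1/36 - 1/49 + 1/64 ± ...
= -0.8226
(Full series converges to -π²/12 ≈ -0.8225)

S_71 = -0.8226


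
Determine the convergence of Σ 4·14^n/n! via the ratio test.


aₙ = 4·14^n/n!
a_{n+1}/aₙ = 14^(n+1)/(n+1)! × n!/14^n  (constant 4 cancels)
= 14/(n+1)
L = lim(n→∞) 14/(n+1) = 0
L < 1 → series CONVERGES

Converges (ratio test: L = 0 < 1)


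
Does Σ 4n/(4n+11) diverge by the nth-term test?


lim(n→∞) 4n/(4n+11) = 4/4 = 1  (divide numerator and denominator by n)
lim aₙ = 1 ≠ 0 → series DIVERGES

Diverges (lim aₙ = 1 ≠ 0)


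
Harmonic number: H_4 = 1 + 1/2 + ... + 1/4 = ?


H_4 = 1/1 + 1/2 + 1/3 + 1/4
= 25/12
≈ 2.0833

H_4 = 25/12 ≈ 2.0833


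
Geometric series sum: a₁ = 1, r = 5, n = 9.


Sₙ = 1×(5^9 - 1)/(5 - 1)
= 1×(1953125 - 1)/4
= 1×1953124/4
= 488281

S_9 = 488281


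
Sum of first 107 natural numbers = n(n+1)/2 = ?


n(n+1)/2 = 107×108/2 = 11556/2 = 5778

Σk = 5778


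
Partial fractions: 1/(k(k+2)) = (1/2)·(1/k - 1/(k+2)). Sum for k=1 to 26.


1/(k(k+2)) = (1/2)·(1/k - 1/(k+2)) (partial fractions)
Telescoping: Σ = (1/2)·(1 + 1/2 - 1/27 - 1/28) = 1079/1512

Sum = 1079/1512


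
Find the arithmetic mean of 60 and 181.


AM = (60 + 181)/2 = 241/2 = 120.5

AM = 120.5


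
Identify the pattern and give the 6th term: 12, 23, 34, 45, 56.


Pattern: arithmetic (d=11)
Terms: 12, 23, 34, 45, 56
Next term = 67

Next term = 67


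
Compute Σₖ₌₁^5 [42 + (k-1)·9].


aₙ = 42 + (5-1)×9 = 78
Sₙ = n(a₁+aₙ)/2 = 5×(42+78)/2
= 5×120/2 = 300

S_5 = 300


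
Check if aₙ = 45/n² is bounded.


a₁ = 45, a₂ = 45/4, a₃ = 45/9, ...
0 < aₙ ≤ 45 for all n ≥ 1
The sequence IS bounded

Bounded (0 < aₙ ≤ 45)


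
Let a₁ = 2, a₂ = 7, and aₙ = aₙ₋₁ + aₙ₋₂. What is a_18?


Computing iteratively: 2, 7, 9, 16, 25, 41, 66, 107, 173, 280, 453, 733, ...
a_18 = 13153

a_18 = 13153


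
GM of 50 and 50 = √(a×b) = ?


GM = √(50×50) = √2500 = 50

GM = 50


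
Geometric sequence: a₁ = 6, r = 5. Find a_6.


aₙ = a₁·r^(n-1)
= 6×5^5
= 6×3125
= 18750

a_6 = 18750


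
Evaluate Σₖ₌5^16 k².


Σₖ₌5^16 k² = Σₖ₌₁^16 k² − Σₖ₌₁^4 k²
= 16·17·33/6 − 4·5·9/6
= 1496 − 30 = 1466

Σk² = 1466


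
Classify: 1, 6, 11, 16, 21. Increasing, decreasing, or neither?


Differences: 5, 5, 5, 5
All differences > 0 → strictly INCREASING

Monotonically increasing


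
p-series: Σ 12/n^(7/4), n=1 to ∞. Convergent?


p-series test: Σ c/n^p converges if p > 1, diverges if p ≤ 1 (constant c > 0 doesn't affect convergence).
p = 7/4
7/4 > 1 → CONVERGES

Converges (p = 7/4 > 1)


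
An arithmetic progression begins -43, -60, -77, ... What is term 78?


aₙ = a₁ + (n-1)d
= -43 + (78-1)×-17
= -43 - 1309
= -1352

a_78 = -1352


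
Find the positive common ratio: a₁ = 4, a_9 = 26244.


r^(n-1) = aₙ/a₁
r^8 = 26244/4 = 6561
r = 6561^(1/8)
= ±3; taking r > 0 gives r = 3

r = 3


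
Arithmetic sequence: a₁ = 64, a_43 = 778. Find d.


d = (aₙ - a₁)/(n-1)
= (778 - 64)/(43-1)
= 714/42 = 17

d = 17


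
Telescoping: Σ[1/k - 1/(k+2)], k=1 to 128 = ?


Telescoping with gap 2: two head and two tail terms survive.
= (1 + 1/2) - (1/129 + 1/130)
= 3/2 - 1/129 - 1/130 = 12448/8385

Sum = 12448/8385


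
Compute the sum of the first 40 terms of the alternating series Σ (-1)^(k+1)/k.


S = 1 - 1/2 + 1/3 - 1/4 + 1/5 - 1/6 + 1/7 - 1/8 ± ...
= 0.6808
(Full series converges to +ln(2) ≈ +0.6931)

S_40 = 0.6808


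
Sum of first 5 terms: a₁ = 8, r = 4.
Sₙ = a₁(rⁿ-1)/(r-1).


Sₙ = 8×(4^5 - 1)/(4 - 1)
= 8×(1024 - 1)/3
= 8×1023/3
= 2728

S_5 = 2728


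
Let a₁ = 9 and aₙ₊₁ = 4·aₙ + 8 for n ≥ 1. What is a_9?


Computing step by step:
a_1 = 9
a_2 = 44
a_3 = 184
a_4 = 744
a_5 = 2984
a_6 = 11944
a_7 = 47784
a_8 = 191144
a_9 = 764584


a_9 = 764584


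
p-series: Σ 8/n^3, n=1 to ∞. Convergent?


p-series test: Σ c/n^p converges if p > 1, diverges if p ≤ 1 (constant c > 0 doesn't affect convergence).
p = 3
3 > 1 → CONVERGES

Converges (p = 3 > 1)


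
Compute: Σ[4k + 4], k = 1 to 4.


Σ(4k+4) = 4·Σk + 4·n
= 4·10 + 4·4
= 40 + 16 = 56

Σ = 56


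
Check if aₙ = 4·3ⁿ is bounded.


aₙ = 4·3ⁿ → as n→∞, aₙ→∞ (since base 3 > 1)
No finite upper bound exists
The sequence is UNBOUNDED

Unbounded (aₙ → ∞ as n → ∞)


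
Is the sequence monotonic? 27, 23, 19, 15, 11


Differences: -4, -4, -4, -4
All differences < 0 → strictly DECREASING

Monotonically decreasing


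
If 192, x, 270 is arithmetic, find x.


AM = (192 + 270)/2 = 462/2 = 231

AM = 231


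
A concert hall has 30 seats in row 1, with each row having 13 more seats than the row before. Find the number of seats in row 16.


aₙ = a₁ + (n-1)d
= 30 + (16-1)×13
= 30 + 195
= 225

a_16 = 225


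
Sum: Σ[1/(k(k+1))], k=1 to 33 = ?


1/(k(k+1)) = 1/k - 1/(k+1) (partial fractions)
Telescoping: Σ = 1 - 1/34 = 33/34

Sum = 33/34


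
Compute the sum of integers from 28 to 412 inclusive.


Σₖ₌28^412 k = Σₖ₌₁^412 k − Σₖ₌₁^27 k
= 412·413/2 − 27·28/2
= 85078 − 378 = 84700

Σk = 84700


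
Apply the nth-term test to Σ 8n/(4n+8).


lim(n→∞) 8n/(4n+8) = 8/4 = 2  (divide numerator and denominator by n)
lim aₙ = 2 ≠ 0 → series DIVERGES

Diverges (lim aₙ = 2 ≠ 0)


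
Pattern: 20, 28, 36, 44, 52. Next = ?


Pattern: arithmetic (d=8)
Terms: 20, 28, 36, 44, 52
Next term = 60

Next term = 60


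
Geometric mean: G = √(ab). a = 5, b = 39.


GM = √(5×39) = √195 = 13.9642

GM = 13.9642


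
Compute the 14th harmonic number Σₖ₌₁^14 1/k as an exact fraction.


H_14 = 1/1 + 1/2 + 1/3 + ... + 1/14
= 1171733/360360
≈ 3.2516

H_14 = 1171733/360360 ≈ 3.2516


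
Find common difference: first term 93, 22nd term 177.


d = (aₙ - a₁)/(n-1)
= (177 - 93)/(22-1)
= 84/21 = 4

d = 4


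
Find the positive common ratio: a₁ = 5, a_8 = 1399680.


r^(n-1) = aₙ/a₁
r^7 = 1399680/5 = 279936
r = 279936^(1/7)
= 6

r = 6


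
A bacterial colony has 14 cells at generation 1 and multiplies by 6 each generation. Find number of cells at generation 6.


aₙ = a₁·r^(n-1)
= 14×6^5
= 14×7776
= 108864

a_6 = 108864


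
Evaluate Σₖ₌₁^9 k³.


n(n+1)/2 = 9×10/2 = 45
Σk³ = 45² = 2025

Σk³ = 2025


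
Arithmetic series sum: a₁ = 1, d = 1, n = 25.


aₙ = 1 + (25-1)×1 = 25
Sₙ = n(a₁+aₙ)/2 = 25×(1+25)/2
= 25×26/2 = 325

S_25 = 325


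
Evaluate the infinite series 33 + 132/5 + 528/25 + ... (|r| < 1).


S∞ = a₁/(1-r) = 33/(1 - 4/5)
= 33/(1/5)
= 165

S∞ = 165


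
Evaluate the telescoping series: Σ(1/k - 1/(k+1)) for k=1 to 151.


Telescoping: adjacent terms cancel.
= 1/1 - 1/152
= 1 - 1/152 = 151/152

Sum = 151/152


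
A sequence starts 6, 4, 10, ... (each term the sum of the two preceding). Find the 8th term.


Computing iteratively: 6, 4, 10, 14, 24, 38, 62, 100
a_8 = 100

a_8 = 100


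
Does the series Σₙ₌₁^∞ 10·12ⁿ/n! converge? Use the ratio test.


aₙ = 10·12^n/n!
a_{n+1}/aₙ = 12^(n+1)/(n+1)! × n!/12^n  (constant 10 cancels)
= 12/(n+1)
L = lim(n→∞) 12/(n+1) = 0
L < 1 → series CONVERGES

Converges (ratio test: L = 0 < 1)


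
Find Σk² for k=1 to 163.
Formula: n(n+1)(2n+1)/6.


n = 163
n(n+1)(2n+1)/6 = 163×164×327/6
= 8741364/6 = 1456894

Σk² = 1456894


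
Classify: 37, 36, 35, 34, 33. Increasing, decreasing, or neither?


Differences: -1, -1, -1, -1
All differences < 0 → strictly DECREASING

Monotonically decreasing


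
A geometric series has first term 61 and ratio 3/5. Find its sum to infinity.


S∞ = a₁/(1-r) = 61/(1 - 3/5)
= 61/(2/5)
= 305/2

S∞ = 305/2


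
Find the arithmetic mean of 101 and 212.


AM = (101 + 212)/2 = 313/2 = 156.5

AM = 156.5


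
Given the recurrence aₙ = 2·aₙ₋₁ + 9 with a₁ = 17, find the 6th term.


Computing step by step:
a_1 = 17
a_2 = 43
a_3 = 95
a_4 = 199
a_5 = 407
a_6 = 823


a_6 = 823


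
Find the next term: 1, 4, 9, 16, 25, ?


Pattern: perfect squares: n²
Terms: 1, 4, 9, 16, 25
Next term = 36

Next term = 36


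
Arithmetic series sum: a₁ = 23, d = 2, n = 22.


aₙ = 23 + (22-1)×2 = 65
Sₙ = n(a₁+aₙ)/2 = 22×(23+65)/2
= 22×88/2 = 968

S_22 = 968


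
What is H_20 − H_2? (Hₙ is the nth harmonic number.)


Σₖ₌3^20 1/k = 1/3 + 1/4 + 1/5 + ... + 1/20
= 32555879/15519504
≈ 2.0977

Sum = 32555879/15519504 ≈ 2.0977


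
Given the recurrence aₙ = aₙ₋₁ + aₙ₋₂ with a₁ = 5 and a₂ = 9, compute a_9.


Computing iteratively: 5, 9, 14, 23, 37, 60, 97, 157, 254
a_9 = 254

a_9 = 254


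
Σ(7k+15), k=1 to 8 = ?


Σ(7k+15) = 7·Σk + 15·n
= 7·36 + 15·8
= 252 + 120 = 372

Σ = 372


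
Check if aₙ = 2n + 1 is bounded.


aₙ = 2n + 1 → as n→∞, aₙ→∞
No finite upper bound exists
The sequence is UNBOUNDED

Unbounded (aₙ → ∞ as n → ∞)


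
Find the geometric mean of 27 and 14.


GM = √(27×14) = √378 = 19.4422

GM = 19.4422


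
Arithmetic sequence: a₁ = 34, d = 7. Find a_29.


aₙ = a₁ + (n-1)d
= 34 + (29-1)×7
= 34 + 196
= 230

a_29 = 230


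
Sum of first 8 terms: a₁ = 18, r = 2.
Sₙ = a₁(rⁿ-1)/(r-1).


Sₙ = 18×(2^8 - 1)/(2 - 1)
= 18×(256 - 1)/1
= 18×255/1
= 4590

S_8 = 4590


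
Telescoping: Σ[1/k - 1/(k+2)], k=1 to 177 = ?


Telescoping with gap 2: two head and two tail terms survive.
= (1 + 1/2) - (1/178 + 1/179)
= 3/2 - 1/178 - 1/179 = 23718/15931

Sum = 23718/15931


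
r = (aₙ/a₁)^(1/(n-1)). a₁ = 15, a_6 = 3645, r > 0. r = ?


r^(n-1) = aₙ/a₁
r^5 = 3645/15 = 243
r = 243^(1/5)
= 3

r = 3


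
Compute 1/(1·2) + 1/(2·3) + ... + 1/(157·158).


1/(k(k+1)) = 1/k - 1/(k+1) (partial fractions)
Telescoping: Σ = 1 - 1/158 = 157/158

Sum = 157/158


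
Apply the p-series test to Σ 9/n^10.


p-series test: Σ c/n^p converges if p > 1, diverges if p ≤ 1 (constant c > 0 doesn't affect convergence).
p = 10
10 > 1 → CONVERGES

Converges (p = 10 > 1)


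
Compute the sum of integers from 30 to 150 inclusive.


Σₖ₌30^150 k = Σₖ₌₁^150 k − Σₖ₌₁^29 k
= 150·151/2 − 29·30/2
= 11325 − 435 = 10890

Σk = 10890


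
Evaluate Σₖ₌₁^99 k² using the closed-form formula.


n = 99
n(n+1)(2n+1)/6 = 99×100×199/6
= 1970100/6 = 328350

Σk² = 328350


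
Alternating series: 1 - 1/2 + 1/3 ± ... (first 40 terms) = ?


S = 1 - 1/2 + 1/3 - 1/4 + 1/5 - 1/6 + 1/7 - 1/8 ± ...
= 0.6808
(Full series converges to +ln(2) ≈ +0.6931)

S_40 = 0.6808


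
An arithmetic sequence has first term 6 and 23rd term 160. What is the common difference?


d = (aₙ - a₁)/(n-1)
= (160 - 6)/(23-1)
= 154/22 = 7

d = 7


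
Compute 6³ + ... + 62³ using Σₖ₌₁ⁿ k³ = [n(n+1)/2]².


Σₖ₌6^62 k³ = [62·63/2]² − [5·6/2]²
= 3814209 − 225 = 3813984

Σk³ = 3813984


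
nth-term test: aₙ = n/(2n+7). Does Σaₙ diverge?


lim(n→∞) n/(2n+7) = 1/2 = 1/2  (divide numerator and denominator by n)
lim aₙ = 1/2 ≠ 0 → series DIVERGES

Diverges (lim aₙ = 1/2 ≠ 0)


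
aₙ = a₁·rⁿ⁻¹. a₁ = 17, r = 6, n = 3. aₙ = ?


aₙ = a₁·r^(n-1)
= 17×6^2
= 17×36
= 612

a_3 = 612


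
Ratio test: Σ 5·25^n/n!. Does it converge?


aₙ = 5·25^n/n!
a_{n+1}/aₙ = 25^(n+1)/(n+1)! × n!/25^n  (constant 5 cancels)
= 25/(n+1)
L = lim(n→∞) 25/(n+1) = 0
L < 1 → series CONVERGES

Converges (ratio test: L = 0 < 1)


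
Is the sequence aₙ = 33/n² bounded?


a₁ = 33, a₂ = 33/4, a₃ = 33/9, ...
0 < aₙ ≤ 33 for all n ≥ 1
The sequence IS bounded

Bounded (0 < aₙ ≤ 33)


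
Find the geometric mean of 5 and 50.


GM = √(5×50) = √250 = 15.8114

GM = 15.8114


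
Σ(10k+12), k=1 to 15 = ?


Σ(10k+12) = 10·Σk + 12·n
= 10·120 + 12·15
= 1200 + 180 = 1380

Σ = 1380


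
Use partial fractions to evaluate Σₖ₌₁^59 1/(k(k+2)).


1/(k(k+2)) = (1/2)·(1/k - 1/(k+2)) (partial fractions)
Telescoping: Σ = (1/2)·(1 + 1/2 - 1/60 - 1/61) = 5369/7320

Sum = 5369/7320


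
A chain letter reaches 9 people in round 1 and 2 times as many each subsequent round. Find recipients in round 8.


aₙ = a₁·r^(n-1)
= 9×2^7
= 9×128
= 1152

a_8 = 1152


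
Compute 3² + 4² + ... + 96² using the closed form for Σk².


Σₖ₌3^96 k² = Σₖ₌₁^96 k² − Σₖ₌₁^2 k²
= 96·97·193/6 − 2·3·5/6
= 299536 − 5 = 299531

Σk² = 299531


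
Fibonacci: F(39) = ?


Fibonacci sequence: 1, 1, 2, 3, 5, 8, 13, 21, 34, 55, 89, ...
F(39) = 63245986

F(39) = 63245986


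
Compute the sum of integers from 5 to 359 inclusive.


Σₖ₌5^359 k = Σₖ₌₁^359 k − Σₖ₌₁^4 k
= 359·360/2 − 4·5/2
= 64620 − 10 = 64610

Σk = 64610


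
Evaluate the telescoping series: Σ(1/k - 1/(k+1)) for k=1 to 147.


Telescoping: adjacent terms cancel.
= 1/1 - 1/148
= 1 - 1/148 = 147/148

Sum = 147/148


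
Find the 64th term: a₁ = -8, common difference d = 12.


aₙ = a₁ + (n-1)d
= -8 + (64-1)×12
= -8 + 756
= 748

a_64 = 748


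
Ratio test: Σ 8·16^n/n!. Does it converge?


aₙ = 8·16^n/n!
a_{n+1}/aₙ = 16^(n+1)/(n+1)! × n!/16^n  (constant 8 cancels)
= 16/(n+1)
L = lim(n→∞) 16/(n+1) = 0
L < 1 → series CONVERGES

Converges (ratio test: L = 0 < 1)


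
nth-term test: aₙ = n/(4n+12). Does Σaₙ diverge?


lim(n→∞) n/(4n+12) = 1/4 = 1/4  (divide numerator and denominator by n)
lim aₙ = 1/4 ≠ 0 → series DIVERGES

Diverges (lim aₙ = 1/4 ≠ 0)


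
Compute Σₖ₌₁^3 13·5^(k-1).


Sₙ = 13×(5^3 - 1)/(5 - 1)
= 13×(125 - 1)/4
= 13×124/4
= 403

S_3 = 403


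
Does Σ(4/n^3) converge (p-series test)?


p-series test: Σ c/n^p converges if p > 1, diverges if p ≤ 1 (constant c > 0 doesn't affect convergence).
p = 3
3 > 1 → CONVERGES

Converges (p = 3 > 1)


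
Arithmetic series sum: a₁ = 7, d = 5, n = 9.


aₙ = 7 + (9-1)×5 = 47
Sₙ = n(a₁+aₙ)/2 = 9×(7+47)/2
= 9×54/2 = 243

S_9 = 243


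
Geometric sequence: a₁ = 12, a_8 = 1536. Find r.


r^(n-1) = aₙ/a₁
r^7 = 1536/12 = 128
r = 128^(1/7)
= 2

r = 2


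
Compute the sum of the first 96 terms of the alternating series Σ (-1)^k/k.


S = -1 + 1/2 - 1/3 + 1/4 - 1/5 + 1/6 - 1/7 + 1/8 ± ...
= -0.688
(Full series converges to -ln(2) ≈ -0.6931)

S_96 = -0.688


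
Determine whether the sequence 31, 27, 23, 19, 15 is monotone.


Differences: -4, -4, -4, -4
All differences < 0 → strictly DECREASING

Monotonically decreasing


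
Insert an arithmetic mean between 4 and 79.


AM = (4 + 79)/2 = 83/2 = 41.5

AM = 41.5


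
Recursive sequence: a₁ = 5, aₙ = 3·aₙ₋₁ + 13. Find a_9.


Computing step by step:
a_1 = 5
a_2 = 28
a_3 = 97
a_4 = 304
a_5 = 925
a_6 = 2788
a_7 = 8377
a_8 = 25144
a_9 = 75445


a_9 = 75445


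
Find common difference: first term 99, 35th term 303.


d = (aₙ - a₁)/(n-1)
= (303 - 99)/(35-1)
= 204/34 = 6

d = 6


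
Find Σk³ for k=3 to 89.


Σₖ₌3^89 k³ = [89·90/2]² − [2·3/2]²
= 16040025 − 9 = 16040016

Σk³ = 16040016


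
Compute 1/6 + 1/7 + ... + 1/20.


Σₖ₌6^20 1/k = 1/6 + 1/7 + 1/8 + ... + 1/20
= 101994671/77597520
≈ 1.3144

Sum = 101994671/77597520 ≈ 1.3144


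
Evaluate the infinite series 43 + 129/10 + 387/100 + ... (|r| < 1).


S∞ = a₁/(1-r) = 43/(1 - 3/10)
= 43/(7/10)
= 430/7

S∞ = 430/7


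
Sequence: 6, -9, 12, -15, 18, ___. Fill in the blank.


Pattern: alternating sign, magnitude arithmetic (d=3)
Terms: 6, -9, 12, -15, 18
Next term = -21

Next term = -21


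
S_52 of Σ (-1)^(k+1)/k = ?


S = 1 - 1/2 + 1/3 - 1/4 + 1/5 - 1/6 + 1/7 - 1/8 ± ...
= 0.6836
(Full series converges to +ln(2) ≈ +0.6931)

S_52 = 0.6836


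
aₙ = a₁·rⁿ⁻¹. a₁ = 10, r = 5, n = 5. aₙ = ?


aₙ = a₁·r^(n-1)
= 10×5^4
= 10×625
= 6250

a_5 = 6250


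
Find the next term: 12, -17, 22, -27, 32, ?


Pattern: alternating sign, magnitude arithmetic (d=5)
Terms: 12, -17, 22, -27, 32
Next term = -37

Next term = -37


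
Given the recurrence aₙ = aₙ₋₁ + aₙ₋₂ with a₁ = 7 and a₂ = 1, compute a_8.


Computing iteratively: 7, 1, 8, 9, 17, 26, 43, 69
a_8 = 69

a_8 = 69


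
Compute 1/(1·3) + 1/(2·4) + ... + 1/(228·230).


1/(k(k+2)) = (1/2)·(1/k - 1/(k+2)) (partial fractions)
Telescoping: Σ = (1/2)·(1 + 1/2 - 1/229 - 1/230) = 39273/52670

Sum = 39273/52670


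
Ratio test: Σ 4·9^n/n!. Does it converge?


aₙ = 4·9^n/n!
a_{n+1}/aₙ = 9^(n+1)/(n+1)! × n!/9^n  (constant 4 cancels)
= 9/(n+1)
L = lim(n→∞) 9/(n+1) = 0
L < 1 → series CONVERGES

Converges (ratio test: L = 0 < 1)


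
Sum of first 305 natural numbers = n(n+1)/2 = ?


n(n+1)/2 = 305×306/2 = 93330/2 = 46665

Σk = 46665


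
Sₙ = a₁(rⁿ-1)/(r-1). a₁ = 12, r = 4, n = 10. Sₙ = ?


Sₙ = 12×(4^10 - 1)/(4 - 1)
= 12×(1048576 - 1)/3
= 12×1048575/3
= 4194300

S_10 = 4194300


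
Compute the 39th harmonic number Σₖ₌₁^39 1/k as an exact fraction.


H_39 = 1/1 + 1/2 + 1/3 + ... + 1/39
= 2066035355155033/485721041551200
≈ 4.2535

H_39 = 2066035355155033/485721041551200 ≈ 4.2535


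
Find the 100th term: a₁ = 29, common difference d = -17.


aₙ = a₁ + (n-1)d
= 29 + (100-1)×-17
= 29 - 1683
= -1654

a_100 = -1654


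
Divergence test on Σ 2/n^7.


lim(n→∞) 2/n^7 = 0
lim aₙ = 0 → nth-term test is INCONCLUSIVE
(Need other tests; this is actually a convergent p-series with p=7 > 1)

Inconclusive (lim aₙ = 0; need another test)


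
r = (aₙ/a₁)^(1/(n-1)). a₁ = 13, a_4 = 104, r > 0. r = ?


r^(n-1) = aₙ/a₁
r^3 = 104/13 = 8
r = 8^(1/3)
= 2

r = 2


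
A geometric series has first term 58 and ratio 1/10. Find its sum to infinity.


S∞ = a₁/(1-r) = 58/(1 - 1/10)
= 58/(9/10)
= 580/9

S∞ = 580/9


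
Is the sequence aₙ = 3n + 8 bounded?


aₙ = 3n + 8 → as n→∞, aₙ→∞
No finite upper bound exists
The sequence is UNBOUNDED

Unbounded (aₙ → ∞ as n → ∞)


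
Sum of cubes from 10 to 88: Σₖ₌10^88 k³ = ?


Σₖ₌10^88 k³ = [88·89/2]² − [9·10/2]²
= 15335056 − 2025 = 15333031

Σk³ = 15333031


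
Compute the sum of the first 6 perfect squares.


n = 6
n(n+1)(2n+1)/6 = 6×7×13/6
= 546/6 = 91

Σk² = 91


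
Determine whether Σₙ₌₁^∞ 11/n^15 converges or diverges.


p-series test: Σ c/n^p converges if p > 1, diverges if p ≤ 1 (constant c > 0 doesn't affect convergence).
p = 15
15 > 1 → CONVERGES

Converges (p = 15 > 1)


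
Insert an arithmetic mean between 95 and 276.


AM = (95 + 276)/2 = 371/2 = 185.5

AM = 185.5


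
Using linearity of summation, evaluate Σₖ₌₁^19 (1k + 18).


Σ(1k+18) = 1·Σk + 18·n
= 1·190 + 18·19
= 190 + 342 = 532

Σ = 532


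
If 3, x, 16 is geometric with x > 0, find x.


GM = √(3×16) = √48 = 6.9282

GM = 6.9282


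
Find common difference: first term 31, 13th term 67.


d = (aₙ - a₁)/(n-1)
= (67 - 31)/(13-1)
= 36/12 = 3

d = 3


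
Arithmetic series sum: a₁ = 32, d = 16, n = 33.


aₙ = 32 + (33-1)×16 = 544
Sₙ = n(a₁+aₙ)/2 = 33×(32+544)/2
= 33×576/2 = 9504

S_33 = 9504


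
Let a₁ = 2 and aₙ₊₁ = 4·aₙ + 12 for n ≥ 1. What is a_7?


Computing step by step:
a_1 = 2
a_2 = 20
a_3 = 92
a_4 = 380
a_5 = 1532
a_6 = 6140
a_7 = 24572


a_7 = 24572


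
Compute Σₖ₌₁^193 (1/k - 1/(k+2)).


Telescoping with gap 2: two head and two tail terms survive.
= (1 + 1/2) - (1/194 + 1/195)
= 3/2 - 1/194 - 1/195 = 28178/18915

Sum = 28178/18915


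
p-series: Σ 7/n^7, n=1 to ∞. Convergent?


p-series test: Σ c/n^p converges if p > 1, diverges if p ≤ 1 (constant c > 0 doesn't affect convergence).
p = 7
7 > 1 → CONVERGES

Converges (p = 7 > 1)


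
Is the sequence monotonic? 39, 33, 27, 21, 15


Differences: -6, -6, -6, -6
All differences < 0 → strictly DECREASING

Monotonically decreasing


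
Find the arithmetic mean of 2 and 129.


AM = (2 + 129)/2 = 131/2 = 65.5

AM = 65.5


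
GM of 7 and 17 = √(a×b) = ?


GM = √(7×17) = √119 = 10.9087

GM = 10.9087


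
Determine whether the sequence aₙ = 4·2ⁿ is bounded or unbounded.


aₙ = 4·2ⁿ → as n→∞, aₙ→∞ (since base 2 > 1)
No finite upper bound exists
The sequence is UNBOUNDED

Unbounded (aₙ → ∞ as n → ∞)


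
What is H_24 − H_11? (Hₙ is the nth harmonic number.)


Σₖ₌12^24 1/k = 1/12 + 1/13 + 1/14 + ... + 1/24
= 4048229831/5354228880
≈ 0.7561

Sum = 4048229831/5354228880 ≈ 0.7561


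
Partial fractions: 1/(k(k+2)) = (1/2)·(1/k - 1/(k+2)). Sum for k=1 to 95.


1/(k(k+2)) = (1/2)·(1/k - 1/(k+2)) (partial fractions)
Telescoping: Σ = (1/2)·(1 + 1/2 - 1/96 - 1/97) = 13775/18624

Sum = 13775/18624


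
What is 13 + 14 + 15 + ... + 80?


Σₖ₌13^80 k = Σₖ₌₁^80 k − Σₖ₌₁^12 k
= 80·81/2 − 12·13/2
= 3240 − 78 = 3162

Σk = 3162


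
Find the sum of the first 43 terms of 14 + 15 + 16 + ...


aₙ = 14 + (43-1)×1 = 56
Sₙ = n(a₁+aₙ)/2 = 43×(14+56)/2
= 43×70/2 = 1505

S_43 = 1505


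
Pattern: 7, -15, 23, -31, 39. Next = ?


Pattern: alternating sign, magnitude arithmetic (d=8)
Terms: 7, -15, 23, -31, 39
Next term = -47

Next term = -47


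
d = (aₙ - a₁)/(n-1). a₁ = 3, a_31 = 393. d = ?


d = (aₙ - a₁)/(n-1)
= (393 - 3)/(31-1)
= 390/30 = 13

d = 13


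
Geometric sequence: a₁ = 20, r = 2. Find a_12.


aₙ = a₁·r^(n-1)
= 20×2^11
= 20×2048
= 40960

a_12 = 40960


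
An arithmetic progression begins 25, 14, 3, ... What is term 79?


aₙ = a₁ + (n-1)d
= 25 + (79-1)×-11
= 25 - 858
= -833

a_79 = -833


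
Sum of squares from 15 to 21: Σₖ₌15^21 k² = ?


Σₖ₌15^21 k² = Σₖ₌₁^21 k² − Σₖ₌₁^14 k²
= 21·22·43/6 − 14·15·29/6
= 3311 − 1015 = 2296

Σk² = 2296


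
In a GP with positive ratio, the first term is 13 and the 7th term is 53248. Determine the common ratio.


r^(n-1) = aₙ/a₁
r^6 = 53248/13 = 4096
r = 4096^(1/6)
= ±4; taking r > 0 gives r = 4

r = 4


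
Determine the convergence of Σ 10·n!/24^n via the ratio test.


aₙ = 10·n!/24^n
a_{n+1}/aₙ = (n+1)!/24^(n+1) × 24^n/n!  (constant 10 cancels)
= (n+1)/24
L = lim(n→∞) (n+1)/24 = ∞
L > 1 → series DIVERGES

Diverges (ratio test: L = ∞ > 1)


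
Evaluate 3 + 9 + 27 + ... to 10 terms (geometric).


Sₙ = 3×(3^10 - 1)/(3 - 1)
= 3×(59049 - 1)/2
= 3×59048/2
= 88572

S_10 = 88572


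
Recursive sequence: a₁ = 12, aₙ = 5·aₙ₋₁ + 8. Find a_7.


Computing step by step:
a_1 = 12
a_2 = 68
a_3 = 348
a_4 = 1748
a_5 = 8748
a_6 = 43748
a_7 = 218748


a_7 = 218748


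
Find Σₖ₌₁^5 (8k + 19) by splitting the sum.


Σ(8k+19) = 8·Σk + 19·n
= 8·15 + 19·5
= 120 + 95 = 215

Σ = 215


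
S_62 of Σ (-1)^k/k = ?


S = -1 + 1/2 - 1/3 + 1/4 - 1/5 + 1/6 - 1/7 + 1/8 ± ...
= -0.6851
(Full series converges to -ln(2) ≈ -0.6931)

S_62 = -0.6851


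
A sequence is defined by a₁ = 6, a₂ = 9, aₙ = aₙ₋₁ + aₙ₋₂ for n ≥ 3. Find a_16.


Computing iteratively: 6, 9, 15, 24, 39, 63, 102, 165, 267, 432, 699, 1131, ...
a_16 = 7752

a_16 = 7752


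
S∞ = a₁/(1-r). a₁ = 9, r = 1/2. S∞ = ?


S∞ = a₁/(1-r) = 9/(1 - 1/2)
= 9/(1/2)
= 18

S∞ = 18


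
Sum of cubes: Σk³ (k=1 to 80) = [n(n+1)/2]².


n(n+1)/2 = 80×81/2 = 3240
Σk³ = 3240² = 10497600

Σk³ = 10497600


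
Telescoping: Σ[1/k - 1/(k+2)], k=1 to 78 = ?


Telescoping with gap 2: two head and two tail terms survive.
= (1 + 1/2) - (1/79 + 1/80)
= 3/2 - 1/79 - 1/80 = 9321/6320

Sum = 9321/6320


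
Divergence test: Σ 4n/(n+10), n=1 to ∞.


lim(n→∞) 4n/(n+10) = 4/1 = 4  (divide numerator and denominator by n)
lim aₙ = 4 ≠ 0 → series DIVERGES

Diverges (lim aₙ = 4 ≠ 0)


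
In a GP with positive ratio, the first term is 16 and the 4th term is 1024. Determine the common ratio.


r^(n-1) = aₙ/a₁
r^3 = 1024/16 = 64
r = 64^(1/3)
= 4

r = 4


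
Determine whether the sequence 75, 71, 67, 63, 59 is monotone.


Differences: -4, -4, -4, -4
All differences < 0 → strictly DECREASING

Monotonically decreasing


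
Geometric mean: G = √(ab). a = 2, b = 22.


GM = √(2×22) = √44 = 6.6332

GM = 6.6332


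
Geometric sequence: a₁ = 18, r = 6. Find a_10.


aₙ = a₁·r^(n-1)
= 18×6^9
= 18×10077696
= 181398528

a_10 = 181398528


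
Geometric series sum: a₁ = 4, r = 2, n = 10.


Sₙ = 4×(2^10 - 1)/(2 - 1)
= 4×(1024 - 1)/1
= 4×1023/1
= 4092

S_10 = 4092


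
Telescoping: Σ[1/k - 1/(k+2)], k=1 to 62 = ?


Telescoping with gap 2: two head and two tail terms survive.
= (1 + 1/2) - (1/63 + 1/64)
= 3/2 - 1/63 - 1/64 = 5921/4032

Sum = 5921/4032


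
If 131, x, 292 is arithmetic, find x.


AM = (131 + 292)/2 = 423/2 = 211.5

AM = 211.5


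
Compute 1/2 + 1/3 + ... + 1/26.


Σₖ₌2^26 1/k = 1/2 + 1/3 + 1/4 + ... + 1/26
= 25472027467/8923714800
≈ 2.8544

Sum = 25472027467/8923714800 ≈ 2.8544


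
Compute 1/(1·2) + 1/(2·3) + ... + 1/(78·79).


1/(k(k+1)) = 1/k - 1/(k+1) (partial fractions)
Telescoping: Σ = 1 - 1/79 = 78/79

Sum = 78/79


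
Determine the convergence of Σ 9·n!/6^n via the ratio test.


aₙ = 9·n!/6^n
a_{n+1}/aₙ = (n+1)!/6^(n+1) × 6^n/n!  (constant 9 cancels)
= (n+1)/6
L = lim(n→∞) (n+1)/6 = ∞
L > 1 → series DIVERGES

Diverges (ratio test: L = ∞ > 1)


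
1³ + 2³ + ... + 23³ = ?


n(n+1)/2 = 23×24/2 = 276
Σk³ = 276² = 76176

Σk³ = 76176


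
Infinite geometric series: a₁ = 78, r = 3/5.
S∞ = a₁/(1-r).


S∞ = a₁/(1-r) = 78/(1 - 3/5)
= 78/(2/5)
= 195

S∞ = 195


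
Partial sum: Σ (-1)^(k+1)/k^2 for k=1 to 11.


S = 1 - 1/4 + 1/9 - 1/16 + 1/25 - 1/36 + 1/49 - 1/64 ± ...
= 0.8262
(Full series converges to +π²/12 ≈ +0.8225)

S_11 = 0.8262
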